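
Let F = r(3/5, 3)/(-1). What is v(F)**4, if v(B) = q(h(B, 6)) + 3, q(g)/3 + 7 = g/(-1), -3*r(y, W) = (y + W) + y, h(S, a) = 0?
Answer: 104976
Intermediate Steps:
r(y, W) = -2*y/3 - W/3 (r(y, W) = -((y + W) + y)/3 = -((W + y) + y)/3 = -(W + 2*y)/3 = -2*y/3 - W/3)
q(g) = -21 - 3*g (q(g) = -21 + 3*(g/(-1)) = -21 + 3*(g*(-1)) = -21 + 3*(-g) = -21 - 3*g)
F = 7/5 (F = (-2/5 - 1/3*3)/(-1) = (-2/5 - 1)*(-1) = -7/5*(-1) = 7/5 ≈ 1.4000)
v(B) = -18 (v(B) = (-21 - 3*0) + 3 = (-21 + 0) + 3 = -21 + 3 = -18)
v(F)**4 = (-18)**4 = 104976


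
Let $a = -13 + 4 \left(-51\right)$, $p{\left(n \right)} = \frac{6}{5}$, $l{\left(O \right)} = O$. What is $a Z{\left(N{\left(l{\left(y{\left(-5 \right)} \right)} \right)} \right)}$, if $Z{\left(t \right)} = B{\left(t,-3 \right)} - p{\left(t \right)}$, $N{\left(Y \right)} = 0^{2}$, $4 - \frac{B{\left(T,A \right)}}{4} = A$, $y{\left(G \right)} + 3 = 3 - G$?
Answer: $- \frac{29078}{5} \approx -5815.6$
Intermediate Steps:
$y{\left(G \right)} = - G$ ($y{\left(G \right)} = -3 - \left(-3 + G\right) = - G$)
$B{\left(T,A \right)} = 16 - 4 A$
$p{\left(n \right)} = \frac{6}{5}$ ($p{\left(n \right)} = 6 \cdot \frac{1}{5} = \frac{6}{5}$)
$N{\left(Y \right)} = 0$
$Z{\left(t \right)} = \frac{134}{5}$ ($Z{\left(t \right)} = \left(16 - -12\right) - \frac{6}{5} = \left(16 + 12\right) - \frac{6}{5} = 28 - \frac{6}{5} = \frac{134}{5}$)
$a = -217$ ($a = -13 - 204 = -217$)
$a Z{\left(N{\left(l{\left(y{\left(-5 \right)} \right)} \right)} \right)} = \left(-217\right) \frac{134}{5} = - \frac{29078}{5}$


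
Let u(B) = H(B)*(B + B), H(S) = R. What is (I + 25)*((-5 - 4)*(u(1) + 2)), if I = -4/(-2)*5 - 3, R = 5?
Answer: -3456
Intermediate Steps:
H(S) = 5
u(B) = 10*B (u(B) = 5*(B + B) = 5*(2*B) = 10*B)
I = 7 (I = -4*(-½)*5 - 3 = 2*5 - 3 = 10 - 3 = 7)
(I + 25)*((-5 - 4)*(u(1) + 2)) = (7 + 25)*((-5 - 4)*(10*1 + 2)) = 32*(-9*(10 + 2)) = 32*(-9*12) = 32*(-108) = -3456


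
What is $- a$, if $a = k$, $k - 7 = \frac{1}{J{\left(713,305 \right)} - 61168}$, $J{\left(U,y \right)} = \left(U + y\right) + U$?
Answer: $- \frac{416058}{59437} \approx -7.0$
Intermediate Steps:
$J{\left(U,y \right)} = y + 2 U$
$k = \frac{416058}{59437}$ ($k = 7 + \frac{1}{\left(305 + 2 \cdot 713\right) - 61168} = 7 + \frac{1}{\left(305 + 1426\right) - 61168} = 7 + \frac{1}{1731 - 61168} = 7 + \frac{1}{-59437} = 7 - \frac{1}{59437} = \frac{416058}{59437} \approx 7.0$)
$a = \frac{416058}{59437} \approx 7.0$
$- a = \left(-1\right) \frac{416058}{59437} = - \frac{416058}{59437}$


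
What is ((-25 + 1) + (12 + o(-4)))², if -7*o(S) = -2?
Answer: 6724/49 ≈ 137.22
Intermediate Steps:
o(S) = 2/7 (o(S) = -⅐*(-2) = 2/7)
((-25 + 1) + (12 + o(-4)))² = ((-25 + 1) + (12 + 2/7))² = (-24 + 86/7)² = (-82/7)² = 6724/49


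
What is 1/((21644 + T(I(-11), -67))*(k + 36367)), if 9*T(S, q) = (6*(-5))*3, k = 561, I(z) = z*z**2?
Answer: 1/798900352 ≈ 1.2517e-9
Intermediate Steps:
I(z) = z**3
T(S, q) = -10 (T(S, q) = ((6*(-5))*3)/9 = (-30*3)/9 = (1/9)*(-90) = -10)
1/((21644 + T(I(-11), -67))*(k + 36367)) = 1/((21644 - 10)*(561 + 36367)) = 1/(21634*36928) = 1/798900352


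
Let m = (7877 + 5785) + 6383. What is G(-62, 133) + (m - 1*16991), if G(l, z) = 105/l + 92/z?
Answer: 25175023/8246 ≈ 3053.0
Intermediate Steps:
m = 20045 (m = 13662 + 6383 = 20045)
G(l, z) = 92/z + 105/l
G(-62, 133) + (m - 1*16991) = (92/133 + 105/(-62)) + (20045 - 1*16991) = (92*(1/133) + 105*(-1/62)) + (20045 - 16991) = (92/133 - 105/62) + 3054 = -8261/8246 + 3054 = 25175023/8246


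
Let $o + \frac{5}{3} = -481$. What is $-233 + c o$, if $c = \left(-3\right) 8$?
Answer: $11351$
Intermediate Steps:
$c = -24$
$o = - \frac{1448}{3}$ ($o = - \frac{5}{3} - 481 = - \frac{1448}{3} \approx -482.67$)
$-233 + c o = -233 - -11584 = -233 + 11584 = 11351$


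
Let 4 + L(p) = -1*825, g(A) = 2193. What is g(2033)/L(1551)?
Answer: -2193/829 ≈ -2.6454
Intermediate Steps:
L(p) = -829 (L(p) = -4 - 1*825 = -4 - 825 = -829)
g(2033)/L(1551) = 2193/(-829) = 2193*(-1/829) = -2193/829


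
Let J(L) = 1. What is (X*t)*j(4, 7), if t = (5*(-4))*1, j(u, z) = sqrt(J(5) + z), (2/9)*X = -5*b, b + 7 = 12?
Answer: 4500*sqrt(2) ≈ 6364.0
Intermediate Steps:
b = 5 (b = -7 + 12 = 5)
X = -225/2 (X = 9*(-5*5)/2 = (9/2)*(-25) = -225/2 ≈ -112.50)
j(u, z) = sqrt(1 + z)
t = -20 (t = -20*1 = -20)
(X*t)*j(4, 7) = (-225/2*(-20))*sqrt(1 + 7) = 2250*sqrt(8) = 2250*(2*sqrt(2)) = 4500*sqrt(2)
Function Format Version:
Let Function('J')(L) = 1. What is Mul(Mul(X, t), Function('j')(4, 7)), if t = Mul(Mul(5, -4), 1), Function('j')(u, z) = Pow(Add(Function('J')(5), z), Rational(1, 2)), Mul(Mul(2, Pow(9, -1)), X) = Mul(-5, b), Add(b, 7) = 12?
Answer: Mul(4500, Pow(2, Rational(1, 2))) ≈ 6364.0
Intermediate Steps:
b = 5 (b = Add(-7, 12) = 5)
X = Rational(-225, 2) (X = Mul(Rational(9, 2), Mul(-5, 5)) = Mul(Rational(9, 2), -25) = Rational(-225, 2) ≈ -112.50)
Function('j')(u, z) = Pow(Add(1, z), Rational(1, 2))
t = -20 (t = Mul(-20, 1) = -20)
Mul(Mul(X, t), Function('j')(4, 7)) = Mul(Mul(Rational(-225, 2), -20), Pow(Add(1, 7), Rational(1, 2))) = Mul(2250, Pow(8, Rational(1, 2))) = Mul(2250, Mul(2, Pow(2, Rational(1, 2)))) = Mul(4500, Pow(2, Rational(1, 2)))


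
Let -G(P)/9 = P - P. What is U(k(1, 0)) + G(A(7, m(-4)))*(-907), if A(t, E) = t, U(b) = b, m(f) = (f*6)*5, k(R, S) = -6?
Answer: -6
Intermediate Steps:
m(f) = 30*f (m(f) = (6*f)*5 = 30*f)
G(P) = 0 (G(P) = -9*(P - P) = -9*0 = 0)
U(k(1, 0)) + G(A(7, m(-4)))*(-907) = -6 + 0*(-907) = -6 + 0 = -6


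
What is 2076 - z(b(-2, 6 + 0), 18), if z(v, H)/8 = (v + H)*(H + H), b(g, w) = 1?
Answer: -3396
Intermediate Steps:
z(v, H) = 16*H*(H + v) (z(v, H) = 8*((v + H)*(H + H)) = 8*((H + v)*(2*H)) = 8*(2*H*(H + v)) = 16*H*(H + v))
2076 - z(b(-2, 6 + 0), 18) = 2076 - 16*18*(18 + 1) = 2076 - 16*18*19 = 2076 - 1*5472 = 2076 - 5472 = -3396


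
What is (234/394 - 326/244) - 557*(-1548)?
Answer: 20722962187/24034 ≈ 8.6224e+5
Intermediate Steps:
(234/394 - 326/244) - 557*(-1548) = (234*(1/394) - 326*1/244) + 862236 = (117/197 - 163/122) + 862236 = -17837/24034 + 862236 = 20722962187/24034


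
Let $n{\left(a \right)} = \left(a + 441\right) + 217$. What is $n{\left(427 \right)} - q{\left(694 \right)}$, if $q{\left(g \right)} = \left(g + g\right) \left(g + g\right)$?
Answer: $-1925459$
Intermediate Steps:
$q{\left(g \right)} = 4 g^{2}$ ($q{\left(g \right)} = 2 g 2 g = 4 g^{2}$)
$n{\left(a \right)} = 658 + a$ ($n{\left(a \right)} = \left(441 + a\right) + 217 = 658 + a$)
$n{\left(427 \right)} - q{\left(694 \right)} = \left(658 + 427\right) - 4 \cdot 694^{2} = 1085 - 4 \cdot 481636 = 1085 - 1926544 = -1925459$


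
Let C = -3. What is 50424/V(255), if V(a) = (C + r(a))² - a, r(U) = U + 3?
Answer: 8404/10795 ≈ 0.77851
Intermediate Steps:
r(U) = 3 + U
V(a) = a² - a (V(a) = (-3 + (3 + a))² - a = a² - a)
50424/V(255) = 50424/((255*(-1 + 255))) = 50424/((255*254)) = 50424/64770 = 50424*(1/64770) = 8404/10795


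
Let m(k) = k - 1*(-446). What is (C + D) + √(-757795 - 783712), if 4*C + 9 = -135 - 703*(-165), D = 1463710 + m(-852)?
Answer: 5969067/4 + I*√1541507 ≈ 1.4923e+6 + 1241.6*I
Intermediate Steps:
m(k) = 446 + k (m(k) = k + 446 = 446 + k)
D = 1463304 (D = 1463710 + (446 - 852) = 1463710 - 406 = 1463304)
C = 115851/4 (C = -9/4 + (-135 - 703*(-165))/4 = -9/4 + (-135 + 115995)/4 = -9/4 + (¼)*115860 = -9/4 + 28965 = 115851/4 ≈ 28963.)
(C + D) + √(-757795 - 783712) = (115851/4 + 1463304) + √(-757795 - 783712) = 5969067/4 + √(-1541507) = 5969067/4 + I*√1541507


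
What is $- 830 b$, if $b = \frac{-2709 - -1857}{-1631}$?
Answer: $- \frac{707160}{1631} \approx -433.57$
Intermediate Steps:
$b = \frac{852}{1631}$ ($b = \left(-2709 + 1857\right) \left(- \frac{1}{1631}\right) = \left(-852\right) \left(- \frac{1}{1631}\right) = \frac{852}{1631} \approx 0.52238$)
$- 830 b = \left(-830\right) \frac{852}{1631} = - \frac{707160}{1631}$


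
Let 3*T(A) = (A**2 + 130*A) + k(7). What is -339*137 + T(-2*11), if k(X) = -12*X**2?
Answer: -47431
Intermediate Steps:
T(A) = -196 + A**2/3 + 130*A/3 (T(A) = ((A**2 + 130*A) - 12*7**2)/3 = ((A**2 + 130*A) - 12*49)/3 = ((A**2 + 130*A) - 588)/3 = (-588 + A**2 + 130*A)/3 = -196 + A**2/3 + 130*A/3)
-339*137 + T(-2*11) = -339*137 + (-196 + (-2*11)**2/3 + 130*(-2*11)/3) = -46443 + (-196 + (1/3)*(-22)**2 + (130/3)*(-22)) = -46443 + (-196 + (1/3)*484 - 2860/3) = -46443 + (-196 + 484/3 - 2860/3) = -46443 - 988 = -47431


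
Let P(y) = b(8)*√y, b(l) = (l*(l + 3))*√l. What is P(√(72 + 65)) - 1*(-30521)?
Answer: 30521 + 176*√2*137^(¼) ≈ 31373.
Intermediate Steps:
b(l) = l^(3/2)*(3 + l) (b(l) = (l*(3 + l))*√l = l^(3/2)*(3 + l))
P(y) = 176*√2*√y (P(y) = (8^(3/2)*(3 + 8))*√y = ((16*√2)*11)*√y = (176*√2)*√y = 176*√2*√y)
P(√(72 + 65)) - 1*(-30521) = 176*√2*√(√(72 + 65)) - 1*(-30521) = 176*√2*√(√137) + 30521 = 176*√2*137^(¼) + 30521 = 30521 + 176*√2*137^(¼)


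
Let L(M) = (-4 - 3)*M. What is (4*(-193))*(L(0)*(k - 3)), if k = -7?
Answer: 0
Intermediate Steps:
L(M) = -7*M
(4*(-193))*(L(0)*(k - 3)) = (4*(-193))*((-7*0)*(-7 - 3)) = -0*(-10) = -772*0 = 0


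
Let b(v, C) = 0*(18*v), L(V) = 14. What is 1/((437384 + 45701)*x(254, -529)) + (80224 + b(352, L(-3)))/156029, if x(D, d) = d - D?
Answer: 30345173488291/59018835991095 ≈ 0.51416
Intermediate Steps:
b(v, C) = 0
1/((437384 + 45701)*x(254, -529)) + (80224 + b(352, L(-3)))/156029 = 1/((437384 + 45701)*(-529 - 1*254)) + (80224 + 0)/156029 = 1/(483085*(-529 - 254)) + 80224*(1/156029) = (1/483085)/(-783) + 80224/156029 = (1/483085)*(-1/783) + 80224/156029 = -1/378255555 + 80224/156029 = 30345173488291/59018835991095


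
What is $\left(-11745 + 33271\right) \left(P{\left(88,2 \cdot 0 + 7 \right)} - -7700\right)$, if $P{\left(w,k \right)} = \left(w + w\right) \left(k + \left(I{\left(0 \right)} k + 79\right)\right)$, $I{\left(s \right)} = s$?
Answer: $491567736$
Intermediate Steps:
$P{\left(w,k \right)} = 2 w \left(79 + k\right)$ ($P{\left(w,k \right)} = \left(w + w\right) \left(k + \left(0 k + 79\right)\right) = 2 w \left(k + \left(0 + 79\right)\right) = 2 w \left(k + 79\right) = 2 w \left(79 + k\right)$)
$\left(-11745 + 33271\right) \left(P{\left(88,2 \cdot 0 + 7 \right)} - -7700\right) = \left(-11745 + 33271\right) \left(2 \cdot 88 \left(79 + \left(2 \cdot 0 + 7\right)\right) - -7700\right) = 21526 \left(2 \cdot 88 \left(79 + \left(0 + 7\right)\right) + \left(-3851 + 11551\right)\right) = 21526 \left(2 \cdot 88 \left(79 + 7\right) + 7700\right) = 21526 \left(2 \cdot 88 \cdot 86 + 7700\right) = 21526 \left(15136 + 7700\right) = 21526 \cdot 22836 = 491567736$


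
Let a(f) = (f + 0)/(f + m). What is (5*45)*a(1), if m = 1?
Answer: 225/2 ≈ 112.50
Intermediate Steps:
a(f) = f/(1 + f) (a(f) = (f + 0)/(f + 1) = f/(1 + f))
(5*45)*a(1) = (5*45)*(1/(1 + 1)) = 225*(1/2) = 225*(1*(½)) = 225*(½) = 225/2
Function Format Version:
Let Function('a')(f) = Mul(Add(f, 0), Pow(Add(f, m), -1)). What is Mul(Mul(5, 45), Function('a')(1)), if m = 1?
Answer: Rational(225, 2) ≈ 112.50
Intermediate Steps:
Function('a')(f) = Mul(f, Pow(Add(1, f), -1)) (Function('a')(f) = Mul(Add(f, 0), Pow(Add(f, 1), -1)) = Mul(f, Pow(Add(1, f), -1)))
Mul(Mul(5, 45), Function('a')(1)) = Mul(Mul(5, 45), Mul(1, Pow(Add(1, 1), -1))) = Mul(225, Mul(1, Pow(2, -1))) = Mul(225, Mul(1, Rational(1, 2))) = Mul(225, Rational(1, 2)) = Rational(225, 2)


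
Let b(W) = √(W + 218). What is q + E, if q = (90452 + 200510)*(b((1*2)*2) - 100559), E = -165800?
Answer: -29259013558 + 290962*√222 ≈ -2.9255e+10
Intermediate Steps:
b(W) = √(218 + W)
q = -29258847758 + 290962*√222 (q = (90452 + 200510)*(√(218 + (1*2)*2) - 100559) = 290962*(√(218 + 2*2) - 100559) = 290962*(√(218 + 4) - 100559) = 290962*(√222 - 100559) = 290962*(-100559 + √222) = -29258847758 + 290962*√222 ≈ -2.9255e+10)
q + E = (-29258847758 + 290962*√222) - 165800 = -29259013558 + 290962*√222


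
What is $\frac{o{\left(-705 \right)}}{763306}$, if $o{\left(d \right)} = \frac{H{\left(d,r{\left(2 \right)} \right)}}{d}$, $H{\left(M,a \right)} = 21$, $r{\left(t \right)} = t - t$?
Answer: $- \frac{7}{179376910} \approx -3.9024 \cdot 10^{-8}$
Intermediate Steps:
$r{\left(t \right)} = 0$
$o{\left(d \right)} = \frac{21}{d}$
$\frac{o{\left(-705 \right)}}{763306} = \frac{21 \frac{1}{-705}}{763306} = 21 \left(- \frac{1}{705}\right) \frac{1}{763306} = \left(- \frac{7}{235}\right) \frac{1}{763306} = - \frac{7}{179376910}$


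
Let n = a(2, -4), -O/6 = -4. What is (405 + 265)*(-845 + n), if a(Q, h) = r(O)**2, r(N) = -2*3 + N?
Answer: -349070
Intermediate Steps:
O = 24 (O = -6*(-4) = 24)
r(N) = -6 + N
a(Q, h) = 324 (a(Q, h) = (-6 + 24)**2 = 18**2 = 324)
n = 324
(405 + 265)*(-845 + n) = (405 + 265)*(-845 + 324) = 670*(-521) = -349070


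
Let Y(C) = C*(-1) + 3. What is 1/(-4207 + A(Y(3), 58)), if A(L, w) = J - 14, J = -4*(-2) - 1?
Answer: -1/4214 ≈ -0.00023730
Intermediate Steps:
Y(C) = 3 - C (Y(C) = -C + 3 = 3 - C)
J = 7 (J = 8 - 1 = 7)
A(L, w) = -7 (A(L, w) = 7 - 14 = -7)
1/(-4207 + A(Y(3), 58)) = 1/(-4207 - 7) = 1/(-4214) = -1/4214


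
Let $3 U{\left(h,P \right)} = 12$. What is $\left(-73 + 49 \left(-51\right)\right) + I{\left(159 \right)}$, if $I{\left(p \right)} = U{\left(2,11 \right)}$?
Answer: $-2568$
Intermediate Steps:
$U{\left(h,P \right)} = 4$ ($U{\left(h,P \right)} = \frac{1}{3} \cdot 12 = 4$)
$I{\left(p \right)} = 4$
$\left(-73 + 49 \left(-51\right)\right) + I{\left(159 \right)} = \left(-73 + 49 \left(-51\right)\right) + 4 = \left(-73 - 2499\right) + 4 = -2572 + 4 = -2568$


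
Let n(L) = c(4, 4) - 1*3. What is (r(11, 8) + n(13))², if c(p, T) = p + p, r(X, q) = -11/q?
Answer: 841/64 ≈ 13.141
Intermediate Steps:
c(p, T) = 2*p
n(L) = 5 (n(L) = 2*4 - 1*3 = 8 - 3 = 5)
(r(11, 8) + n(13))² = (-11/8 + 5)² = (29/8)² = 841/64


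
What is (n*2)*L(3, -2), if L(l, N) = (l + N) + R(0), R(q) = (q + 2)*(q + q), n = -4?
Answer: -8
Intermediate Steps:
R(q) = 2*q*(2 + q) (R(q) = (2 + q)*(2*q) = 2*q*(2 + q))
L(l, N) = N + l (L(l, N) = (l + N) + 2*0*(2 + 0) = (N + l) + 2*0*2 = (N + l) + 0 = N + l)
(n*2)*L(3, -2) = (-4*2)*(-2 + 3) = -8*1 = -8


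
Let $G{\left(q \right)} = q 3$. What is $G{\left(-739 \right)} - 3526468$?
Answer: $-3528685$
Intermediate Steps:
$G{\left(q \right)} = 3 q$
$G{\left(-739 \right)} - 3526468 = 3 \left(-739\right) - 3526468 = -2217 - 3526468 = -3528685$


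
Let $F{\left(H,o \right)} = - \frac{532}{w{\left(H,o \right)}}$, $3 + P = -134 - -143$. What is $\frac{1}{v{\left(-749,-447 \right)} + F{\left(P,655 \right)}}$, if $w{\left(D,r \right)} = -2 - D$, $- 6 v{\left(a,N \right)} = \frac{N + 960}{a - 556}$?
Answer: $\frac{145}{9652} \approx 0.015023$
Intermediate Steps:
$P = 6$ ($P = -3 - -9 = -3 + \left(-134 + 143\right) = -3 + 9 = 6$)
$v{\left(a,N \right)} = - \frac{960 + N}{6 \left(-556 + a\right)}$ ($v{\left(a,N \right)} = - \frac{\left(N + 960\right) \frac{1}{a - 556}}{6} = - \frac{\left(960 + N\right) \frac{1}{-556 + a}}{6} = - \frac{\frac{1}{-556 + a} \left(960 + N\right)}{6} = - \frac{960 + N}{6 \left(-556 + a\right)}$)
$F{\left(H,o \right)} = - \frac{532}{-2 - H}$
$\frac{1}{v{\left(-749,-447 \right)} + F{\left(P,655 \right)}} = \frac{1}{\frac{-960 - -447}{6 \left(-556 - 749\right)} + \frac{532}{2 + 6}} = \frac{1}{\frac{-960 + 447}{6 \left(-1305\right)} + \frac{532}{8}} = \frac{1}{\frac{1}{6} \left(- \frac{1}{1305}\right) \left(-513\right) + 532 \cdot \frac{1}{8}} = \frac{1}{\frac{19}{290} + \frac{133}{2}} = \frac{1}{\frac{9652}{145}} = \frac{145}{9652}$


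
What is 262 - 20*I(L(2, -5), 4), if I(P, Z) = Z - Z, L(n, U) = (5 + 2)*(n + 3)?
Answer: 262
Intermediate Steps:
L(n, U) = 21 + 7*n (L(n, U) = 7*(3 + n) = 21 + 7*n)
I(P, Z) = 0
262 - 20*I(L(2, -5), 4) = 262 - 20*0 = 262 + 0 = 262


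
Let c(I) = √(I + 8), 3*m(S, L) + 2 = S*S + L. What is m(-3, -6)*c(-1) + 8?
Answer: 8 + √7/3 ≈ 8.8819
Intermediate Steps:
m(S, L) = -⅔ + L/3 + S²/3 (m(S, L) = -⅔ + (S*S + L)/3 = -⅔ + (S² + L)/3 = -⅔ + (L + S²)/3 = -⅔ + (L/3 + S²/3) = -⅔ + L/3 + S²/3)
c(I) = √(8 + I)
m(-3, -6)*c(-1) + 8 = (-⅔ + (⅓)*(-6) + (⅓)*(-3)²)*√(8 - 1) + 8 = (-⅔ - 2 + (⅓)*9)*√7 + 8 = (-⅔ - 2 + 3)*√7 + 8 = √7/3 + 8 = 8 + √7/3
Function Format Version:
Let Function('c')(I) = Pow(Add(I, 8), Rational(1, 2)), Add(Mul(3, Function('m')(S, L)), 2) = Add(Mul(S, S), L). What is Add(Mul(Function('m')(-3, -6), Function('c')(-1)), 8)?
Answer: Add(8, Mul(Rational(1, 3), Pow(7, Rational(1, 2)))) ≈ 8.8819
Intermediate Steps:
Function('m')(S, L) = Add(Rational(-2, 3), Mul(Rational(1, 3), L), Mul(Rational(1, 3), Pow(S, 2))) (Function('m')(S, L) = Add(Rational(-2, 3), Mul(Rational(1, 3), Add(Mul(S, S), L))) = Add(Rational(-2, 3), Mul(Rational(1, 3), Add(Pow(S, 2), L))) = Add(Rational(-2, 3), Mul(Rational(1, 3), Add(L, Pow(S, 2)))) = Add(Rational(-2, 3), Add(Mul(Rational(1, 3), L), Mul(Rational(1, 3), Pow(S, 2)))) = Add(Rational(-2, 3), Mul(Rational(1, 3), L), Mul(Rational(1, 3), Pow(S, 2))))
Function('c')(I) = Pow(Add(8, I), Rational(1, 2))
Add(Mul(Function('m')(-3, -6), Function('c')(-1)), 8) = Add(Mul(Add(Rational(-2, 3), Mul(Rational(1, 3), -6), Mul(Rational(1, 3), Pow(-3, 2))), Pow(Add(8, -1), Rational(1, 2))), 8) = Add(Mul(Add(Rational(-2, 3), -2, Mul(Rational(1, 3), 9)), Pow(7, Rational(1, 2))), 8) = Add(Mul(Add(Rational(-2, 3), -2, 3), Pow(7, Rational(1, 2))), 8) = Add(Mul(Rational(1, 3), Pow(7, Rational(1, 2))), 8) = Add(8, Mul(Rational(1, 3), Pow(7, Rational(1, 2))))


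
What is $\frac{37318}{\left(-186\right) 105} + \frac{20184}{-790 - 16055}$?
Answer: $- \frac{34093841}{10966095} \approx -3.109$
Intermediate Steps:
$\frac{37318}{\left(-186\right) 105} + \frac{20184}{-790 - 16055} = \frac{37318}{-19530} + \frac{20184}{-790 - 16055} = 37318 \left(- \frac{1}{19530}\right) + \frac{20184}{-16845} = - \frac{18659}{9765} + 20184 \left(- \frac{1}{16845}\right) = - \frac{18659}{9765} - \frac{6728}{5615} = - \frac{34093841}{10966095}$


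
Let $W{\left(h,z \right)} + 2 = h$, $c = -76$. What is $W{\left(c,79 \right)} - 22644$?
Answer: $-22722$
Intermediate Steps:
$W{\left(h,z \right)} = -2 + h$
$W{\left(c,79 \right)} - 22644 = \left(-2 - 76\right) - 22644 = -78 - 22644 = -22722$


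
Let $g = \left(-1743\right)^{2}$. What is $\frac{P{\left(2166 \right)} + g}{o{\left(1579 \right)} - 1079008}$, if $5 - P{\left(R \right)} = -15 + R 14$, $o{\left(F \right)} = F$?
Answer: $- \frac{3007745}{1077429} \approx -2.7916$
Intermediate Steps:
$g = 3038049$
$P{\left(R \right)} = 20 - 14 R$ ($P{\left(R \right)} = 5 - \left(-15 + R 14\right) = 5 - \left(-15 + 14 R\right) = 20 - 14 R$)
$\frac{P{\left(2166 \right)} + g}{o{\left(1579 \right)} - 1079008} = \frac{\left(20 - 30324\right) + 3038049}{1579 - 1079008} = \frac{\left(20 - 30324\right) + 3038049}{-1077429} = \left(-30304 + 3038049\right) \left(- \frac{1}{1077429}\right) = 3007745 \left(- \frac{1}{1077429}\right) = - \frac{3007745}{1077429}$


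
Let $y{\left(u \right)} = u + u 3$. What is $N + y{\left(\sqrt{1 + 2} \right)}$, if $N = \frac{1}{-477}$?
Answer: $- \frac{1}{477} + 4 \sqrt{3} \approx 6.9261$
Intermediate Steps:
$y{\left(u \right)} = 4 u$ ($y{\left(u \right)} = u + 3 u = 4 u$)
$N = - \frac{1}{477} \approx -0.0020964$
$N + y{\left(\sqrt{1 + 2} \right)} = - \frac{1}{477} + 4 \sqrt{1 + 2} = - \frac{1}{477} + 4 \sqrt{3}$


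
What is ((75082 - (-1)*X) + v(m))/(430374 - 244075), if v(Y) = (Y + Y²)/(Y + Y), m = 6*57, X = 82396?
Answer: 315299/372598 ≈ 0.84622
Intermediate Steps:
m = 342
v(Y) = (Y + Y²)/(2*Y) (v(Y) = (Y + Y²)/((2*Y)) = (Y + Y²)*(1/(2*Y)) = (Y + Y²)/(2*Y))
((75082 - (-1)*X) + v(m))/(430374 - 244075) = ((75082 - (-1)*82396) + (½ + (½)*342))/(430374 - 244075) = ((75082 - 1*(-82396)) + (½ + 171))/186299 = ((75082 + 82396) + 343/2)*(1/186299) = (157478 + 343/2)*(1/186299) = (315299/2)*(1/186299) = 315299/372598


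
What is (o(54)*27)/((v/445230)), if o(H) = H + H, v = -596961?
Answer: -144254520/66329 ≈ -2174.8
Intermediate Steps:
o(H) = 2*H
(o(54)*27)/((v/445230)) = ((2*54)*27)/((-596961/445230)) = (108*27)/((-596961*1/445230)) = 2916/(-66329/49470) = 2916*(-49470/66329) = -144254520/66329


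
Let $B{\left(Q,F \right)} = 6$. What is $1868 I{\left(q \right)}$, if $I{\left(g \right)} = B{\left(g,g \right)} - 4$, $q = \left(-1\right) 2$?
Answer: $3736$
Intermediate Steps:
$q = -2$
$I{\left(g \right)} = 2$ ($I{\left(g \right)} = 6 - 4 = 2$)
$1868 I{\left(q \right)} = 1868 \cdot 2 = 3736$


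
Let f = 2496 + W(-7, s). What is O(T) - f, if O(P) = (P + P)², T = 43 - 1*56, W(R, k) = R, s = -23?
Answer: -1813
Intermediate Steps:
T = -13 (T = 43 - 56 = -13)
f = 2489 (f = 2496 - 7 = 2489)
O(P) = 4*P² (O(P) = (2*P)² = 4*P²)
O(T) - f = 4*(-13)² - 1*2489 = 4*169 - 2489 = 676 - 2489 = -1813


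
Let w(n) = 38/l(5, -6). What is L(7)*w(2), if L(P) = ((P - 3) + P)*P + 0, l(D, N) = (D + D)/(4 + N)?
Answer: -2926/5 ≈ -585.20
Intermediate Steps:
l(D, N) = 2*D/(4 + N) (l(D, N) = (2*D)/(4 + N) = 2*D/(4 + N))
w(n) = -38/5 (w(n) = 38/((2*5/(4 - 6))) = 38/((2*5/(-2))) = 38/((2*5*(-1/2))) = 38/(-5) = 38*(-1/5) = -38/5)
L(P) = P*(-3 + 2*P) (L(P) = ((-3 + P) + P)*P + 0 = (-3 + 2*P)*P + 0 = P*(-3 + 2*P) + 0 = P*(-3 + 2*P))
L(7)*w(2) = (7*(-3 + 2*7))*(-38/5) = (7*(-3 + 14))*(-38/5) = (7*11)*(-38/5) = 77*(-38/5) = -2926/5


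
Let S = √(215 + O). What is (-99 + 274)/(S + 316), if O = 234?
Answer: 7900/14201 - 25*√449/14201 ≈ 0.51900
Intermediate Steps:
S = √449 (S = √(215 + 234) = √449 ≈ 21.190)
(-99 + 274)/(S + 316) = (-99 + 274)/(√449 + 316) = 175/(316 + √449)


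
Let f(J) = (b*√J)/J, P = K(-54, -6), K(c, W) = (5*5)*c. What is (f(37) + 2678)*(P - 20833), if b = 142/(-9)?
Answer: -59406074 + 3149986*√37/333 ≈ -5.9349e+7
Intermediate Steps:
K(c, W) = 25*c
b = -142/9 (b = 142*(-⅑) = -142/9 ≈ -15.778)
P = -1350 (P = 25*(-54) = -1350)
f(J) = -142/(9*√J) (f(J) = (-142*√J/9)/J = -142/(9*√J))
(f(37) + 2678)*(P - 20833) = (-142*√37/333 + 2678)*(-1350 - 20833) = (-142*√37/333 + 2678)*(-22183) = (2678 - 142*√37/333)*(-22183) = -59406074 + 3149986*√37/333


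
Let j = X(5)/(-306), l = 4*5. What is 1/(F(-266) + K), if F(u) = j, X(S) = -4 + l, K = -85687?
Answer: -153/13110119 ≈ -1.1670e-5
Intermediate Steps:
l = 20
X(S) = 16 (X(S) = -4 + 20 = 16)
j = -8/153 (j = 16/(-306) = 16*(-1/306) = -8/153 ≈ -0.052288)
F(u) = -8/153
1/(F(-266) + K) = 1/(-8/153 - 85687) = 1/(-13110119/153) = -153/13110119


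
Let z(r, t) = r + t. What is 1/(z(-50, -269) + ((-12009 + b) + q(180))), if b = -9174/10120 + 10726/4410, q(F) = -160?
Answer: -202860/2533006181 ≈ -8.0087e-5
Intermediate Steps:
b = 309499/202860 (b = -9174*1/10120 + 10726*(1/4410) = -417/460 + 5363/2205 = 309499/202860 ≈ 1.5257)
1/(z(-50, -269) + ((-12009 + b) + q(180))) = 1/((-50 - 269) + ((-12009 + 309499/202860) - 160)) = 1/(-319 + (-2435836241/202860 - 160)) = 1/(-319 - 2468293841/202860) = 1/(-2533006181/202860) = -202860/2533006181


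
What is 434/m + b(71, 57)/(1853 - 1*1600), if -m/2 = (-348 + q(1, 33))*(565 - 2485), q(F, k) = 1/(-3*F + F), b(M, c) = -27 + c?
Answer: 20018699/169287360 ≈ 0.11825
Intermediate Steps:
q(F, k) = -1/(2*F) (q(F, k) = 1/(-2*F) = -1/(2*F))
m = -1338240 (m = -2*(-348 - ½/1)*(565 - 2485) = -2*(-348 - ½*1)*(-1920) = -2*(-348 - ½)*(-1920) = -(-697)*(-1920) = -2*669120 = -1338240)
434/m + b(71, 57)/(1853 - 1*1600) = 434/(-1338240) + (-27 + 57)/(1853 - 1*1600) = 434*(-1/1338240) + 30/(1853 - 1600) = -217/669120 + 30/253 = 20018699/169287360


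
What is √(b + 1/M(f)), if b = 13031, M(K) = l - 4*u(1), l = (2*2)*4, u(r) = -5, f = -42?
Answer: 11*√3877/6 ≈ 114.15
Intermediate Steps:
l = 16 (l = 4*4 = 16)
M(K) = 36 (M(K) = 16 - 4*(-5) = 16 + 20 = 36)
√(b + 1/M(f)) = √(13031 + 1/36) = √(469117/36) = 11*√3877/6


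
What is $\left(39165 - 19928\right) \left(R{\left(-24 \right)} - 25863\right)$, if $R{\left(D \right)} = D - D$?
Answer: $-497526531$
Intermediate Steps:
$R{\left(D \right)} = 0$
$\left(39165 - 19928\right) \left(R{\left(-24 \right)} - 25863\right) = \left(39165 - 19928\right) \left(0 - 25863\right) = 19237 \left(-25863\right) = -497526531$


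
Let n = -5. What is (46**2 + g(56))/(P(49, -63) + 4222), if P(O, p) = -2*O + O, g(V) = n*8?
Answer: 692/1391 ≈ 0.49748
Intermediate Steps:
g(V) = -40 (g(V) = -5*8 = -40)
P(O, p) = -O
(46**2 + g(56))/(P(49, -63) + 4222) = (46**2 - 40)/(-1*49 + 4222) = (2116 - 40)/(-49 + 4222) = 2076/4173 = 2076*(1/4173) = 692/1391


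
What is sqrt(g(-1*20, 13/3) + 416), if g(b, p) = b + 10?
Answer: sqrt(406) ≈ 20.149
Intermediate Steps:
g(b, p) = 10 + b
sqrt(g(-1*20, 13/3) + 416) = sqrt((10 - 1*20) + 416) = sqrt((10 - 20) + 416) = sqrt(-10 + 416) = sqrt(406)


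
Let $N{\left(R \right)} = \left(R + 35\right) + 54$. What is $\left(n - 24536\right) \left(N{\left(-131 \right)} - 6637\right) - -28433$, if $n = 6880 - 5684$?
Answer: $155916293$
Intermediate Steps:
$N{\left(R \right)} = 89 + R$ ($N{\left(R \right)} = \left(35 + R\right) + 54 = 89 + R$)
$n = 1196$ ($n = 6880 - 5684 = 1196$)
$\left(n - 24536\right) \left(N{\left(-131 \right)} - 6637\right) - -28433 = \left(1196 - 24536\right) \left(\left(89 - 131\right) - 6637\right) - -28433 = - 23340 \left(-42 - 6637\right) + 28433 = \left(-23340\right) \left(-6679\right) + 28433 = 155887860 + 28433 = 155916293$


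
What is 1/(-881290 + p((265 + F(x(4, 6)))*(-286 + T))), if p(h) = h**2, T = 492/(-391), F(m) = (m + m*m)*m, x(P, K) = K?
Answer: 152881/3371805042884346 ≈ 4.5341e-11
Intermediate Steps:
F(m) = m*(m + m**2) (F(m) = (m + m**2)*m = m*(m + m**2))
T = -492/391 (T = 492*(-1/391) = -492/391 ≈ -1.2583)
1/(-881290 + p((265 + F(x(4, 6)))*(-286 + T))) = 1/(-881290 + ((265 + 6**2*(1 + 6))*(-286 - 492/391))**2) = 1/(-881290 + ((265 + 36*7)*(-112318/391))**2) = 1/(-881290 + ((265 + 252)*(-112318/391))**2) = 1/(-881290 + (517*(-112318/391))**2) = 1/(-881290 + (-58068406/391)**2) = 1/(-881290 + 3371939775380836/152881) = 1/(3371805042884346/152881) = 152881/3371805042884346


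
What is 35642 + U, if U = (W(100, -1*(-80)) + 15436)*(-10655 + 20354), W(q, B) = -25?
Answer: 149506931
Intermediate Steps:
U = 149471289 (U = (-25 + 15436)*(-10655 + 20354) = 15411*9699 = 149471289)
35642 + U = 35642 + 149471289 = 149506931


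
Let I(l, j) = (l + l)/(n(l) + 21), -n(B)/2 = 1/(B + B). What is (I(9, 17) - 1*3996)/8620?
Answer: -375543/810280 ≈ -0.46347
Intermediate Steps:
n(B) = -1/B (n(B) = -2/(B + B) = -2*1/(2*B) = -1/B)
I(l, j) = 2*l/(21 - 1/l) (I(l, j) = (l + l)/(-1/l + 21) = (2*l)/(21 - 1/l) = 2*l/(21 - 1/l))
(I(9, 17) - 1*3996)/8620 = (2*9²/(-1 + 21*9) - 1*3996)/8620 = (2*81/(-1 + 189) - 3996)*(1/8620) = (2*81/188 - 3996)*(1/8620) = (2*81*(1/188) - 3996)*(1/8620) = (81/94 - 3996)*(1/8620) = -375543/94*1/8620 = -375543/810280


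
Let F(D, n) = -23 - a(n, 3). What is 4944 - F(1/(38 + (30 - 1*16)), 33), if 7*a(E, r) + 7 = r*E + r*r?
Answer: 34870/7 ≈ 4981.4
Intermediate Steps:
a(E, r) = -1 + r**2/7 + E*r/7 (a(E, r) = -1 + (r*E + r*r)/7 = -1 + (E*r + r**2)/7 = -1 + (r**2 + E*r)/7 = -1 + (r**2/7 + E*r/7) = -1 + r**2/7 + E*r/7)
F(D, n) = -163/7 - 3*n/7 (F(D, n) = -23 - (-1 + (1/7)*3**2 + (1/7)*n*3) = -23 - (-1 + (1/7)*9 + 3*n/7) = -23 - (-1 + 9/7 + 3*n/7) = -23 - (2/7 + 3*n/7) = -23 + (-2/7 - 3*n/7) = -163/7 - 3*n/7)
4944 - F(1/(38 + (30 - 1*16)), 33) = 4944 - (-163/7 - 3/7*33) = 4944 - (-163/7 - 99/7) = 4944 - 1*(-262/7) = 4944 + 262/7 = 34870/7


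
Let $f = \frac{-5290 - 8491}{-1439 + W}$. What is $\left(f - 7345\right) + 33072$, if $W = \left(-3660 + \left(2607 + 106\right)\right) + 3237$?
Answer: $\frac{21879896}{851} \approx 25711.0$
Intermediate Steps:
$W = 2290$ ($W = \left(-3660 + 2713\right) + 3237 = -947 + 3237 = 2290$)
$f = - \frac{13781}{851}$ ($f = \frac{-5290 - 8491}{-1439 + 2290} = \frac{-5290 - 8491}{851} = \left(-5290 - 8491\right) \frac{1}{851} = \left(-13781\right) \frac{1}{851} = - \frac{13781}{851} \approx -16.194$)
$\left(f - 7345\right) + 33072 = \left(- \frac{13781}{851} - 7345\right) + 33072 = - \frac{6264376}{851} + 33072 = \frac{21879896}{851}$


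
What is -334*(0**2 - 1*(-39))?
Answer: -13026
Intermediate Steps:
-334*(0**2 - 1*(-39)) = -334*(0 + 39) = -334*39 = -13026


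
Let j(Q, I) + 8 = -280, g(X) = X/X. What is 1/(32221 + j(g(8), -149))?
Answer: 1/31933 ≈ 3.1316e-5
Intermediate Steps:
g(X) = 1
j(Q, I) = -288 (j(Q, I) = -8 - 280 = -288)
1/(32221 + j(g(8), -149)) = 1/(32221 - 288) = 1/31933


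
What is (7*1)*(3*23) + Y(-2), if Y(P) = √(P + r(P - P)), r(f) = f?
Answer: 483 + I*√2 ≈ 483.0 + 1.4142*I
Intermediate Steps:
Y(P) = √P (Y(P) = √(P + (P - P)) = √(P + 0) = √P)
(7*1)*(3*23) + Y(-2) = (7*1)*(3*23) + √(-2) = 7*69 + I*√2 = 483 + I*√2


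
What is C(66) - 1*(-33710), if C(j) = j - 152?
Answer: 33624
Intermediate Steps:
C(j) = -152 + j
C(66) - 1*(-33710) = (-152 + 66) - 1*(-33710) = -86 + 33710 = 33624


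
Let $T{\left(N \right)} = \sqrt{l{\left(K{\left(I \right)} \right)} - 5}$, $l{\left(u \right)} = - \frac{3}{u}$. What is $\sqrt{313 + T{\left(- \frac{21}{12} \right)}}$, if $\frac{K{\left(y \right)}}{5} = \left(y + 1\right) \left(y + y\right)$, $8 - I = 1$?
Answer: $\frac{\sqrt{1533700 + 35 i \sqrt{98105}}}{70} \approx 17.692 + 0.063228 i$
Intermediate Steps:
$I = 7$ ($I = 8 - 1 = 7$)
$K{\left(y \right)} = 10 y \left(1 + y\right)$ ($K{\left(y \right)} = 5 \left(y + 1\right) \left(y + y\right) = 5 \left(1 + y\right) 2 y = 5 \cdot 2 y \left(1 + y\right) = 10 y \left(1 + y\right)$)
$T{\left(N \right)} = \frac{i \sqrt{98105}}{140}$ ($T{\left(N \right)} = \sqrt{- \frac{3}{10 \cdot 7 \left(1 + 7\right)} - 5} = \sqrt{- \frac{3}{10 \cdot 7 \cdot 8} - 5} = \sqrt{- \frac{3}{560} - 5} = \sqrt{- \frac{2803}{560}} = \frac{i \sqrt{98105}}{140}$)
$\sqrt{313 + T{\left(- \frac{21}{12} \right)}} = \sqrt{313 + \frac{i \sqrt{98105}}{140}}$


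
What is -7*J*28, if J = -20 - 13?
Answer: 6468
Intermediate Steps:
J = -33
-7*J*28 = -7*(-33)*28 = 231*28 = 6468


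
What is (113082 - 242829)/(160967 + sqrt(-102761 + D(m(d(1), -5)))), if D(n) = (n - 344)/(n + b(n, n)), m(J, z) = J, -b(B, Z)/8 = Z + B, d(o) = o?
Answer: -313274780235/388657167407 + 518988*I*sqrt(1444755)/388657167407 ≈ -0.80604 + 0.001605*I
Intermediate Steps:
b(B, Z) = -8*B - 8*Z (b(B, Z) = -8*(Z + B) = -8*(B + Z) = -8*B - 8*Z)
D(n) = -(-344 + n)/(15*n) (D(n) = (n - 344)/(n + (-8*n - 8*n)) = (-344 + n)/(n - 16*n) = (-344 + n)/((-15*n)) = (-344 + n)*(-1/(15*n)) = -(-344 + n)/(15*n))
(113082 - 242829)/(160967 + sqrt(-102761 + D(m(d(1), -5)))) = (113082 - 242829)/(160967 + sqrt(-102761 + (1/15)*(344 - 1*1)/1)) = -129747/(160967 + sqrt(-102761 + (1/15)*1*(344 - 1))) = -129747/(160967 + sqrt(-102761 + (1/15)*1*343)) = -129747/(160967 + sqrt(-102761 + 343/15)) = -129747/(160967 + sqrt(-1541072/15)) = -129747/(160967 + 4*I*sqrt(1444755)/15)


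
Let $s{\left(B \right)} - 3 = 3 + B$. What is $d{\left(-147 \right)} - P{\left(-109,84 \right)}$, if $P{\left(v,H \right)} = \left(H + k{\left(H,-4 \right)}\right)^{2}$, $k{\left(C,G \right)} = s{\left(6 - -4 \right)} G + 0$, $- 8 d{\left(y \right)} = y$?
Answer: $- \frac{3053}{8} \approx -381.63$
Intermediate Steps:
$d{\left(y \right)} = - \frac{y}{8}$
$s{\left(B \right)} = 6 + B$ ($s{\left(B \right)} = 3 + \left(3 + B\right) = 6 + B$)
$k{\left(C,G \right)} = 16 G$ ($k{\left(C,G \right)} = \left(6 + \left(6 - -4\right)\right) G + 0 = \left(6 + \left(6 + 4\right)\right) G + 0 = \left(6 + 10\right) G + 0 = 16 G + 0 = 16 G$)
$P{\left(v,H \right)} = \left(-64 + H\right)^{2}$ ($P{\left(v,H \right)} = \left(H + 16 \left(-4\right)\right)^{2} = \left(H - 64\right)^{2} = \left(-64 + H\right)^{2}$)
$d{\left(-147 \right)} - P{\left(-109,84 \right)} = \left(- \frac{1}{8}\right) \left(-147\right) - \left(-64 + 84\right)^{2} = \frac{147}{8} - 20^{2} = \frac{147}{8} - 400 = - \frac{3053}{8}$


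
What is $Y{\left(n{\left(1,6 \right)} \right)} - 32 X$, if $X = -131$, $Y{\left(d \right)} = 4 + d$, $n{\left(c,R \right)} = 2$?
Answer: $4198$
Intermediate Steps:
$Y{\left(n{\left(1,6 \right)} \right)} - 32 X = \left(4 + 2\right) - -4192 = 6 + 4192 = 4198$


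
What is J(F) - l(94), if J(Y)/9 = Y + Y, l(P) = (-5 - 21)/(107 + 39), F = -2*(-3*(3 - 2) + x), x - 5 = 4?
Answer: -15755/73 ≈ -215.82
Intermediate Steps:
x = 9 (x = 5 + 4 = 9)
F = -12 (F = -2*(-3*(3 - 2) + 9) = -2*(-3*1 + 9) = -2*(-3 + 9) = -2*6 = -12)
l(P) = -13/73 (l(P) = -26/146 = -26*1/146 = -13/73)
J(Y) = 18*Y (J(Y) = 9*(Y + Y) = 9*(2*Y) = 18*Y)
J(F) - l(94) = 18*(-12) - 1*(-13/73) = -216 + 13/73 = -15755/73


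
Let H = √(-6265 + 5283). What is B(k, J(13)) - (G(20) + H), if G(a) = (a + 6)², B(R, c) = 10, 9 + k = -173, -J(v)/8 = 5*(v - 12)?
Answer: -666 - I*√982 ≈ -666.0 - 31.337*I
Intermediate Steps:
J(v) = 480 - 40*v (J(v) = -40*(v - 12) = -40*(-12 + v) = -8*(-60 + 5*v) = 480 - 40*v)
k = -182 (k = -9 - 173 = -182)
G(a) = (6 + a)²
H = I*√982 (H = √(-982) = I*√982 ≈ 31.337*I)
B(k, J(13)) - (G(20) + H) = 10 - ((6 + 20)² + I*√982) = 10 - (26² + I*√982) = 10 - (676 + I*√982) = 10 + (-676 - I*√982) = -666 - I*√982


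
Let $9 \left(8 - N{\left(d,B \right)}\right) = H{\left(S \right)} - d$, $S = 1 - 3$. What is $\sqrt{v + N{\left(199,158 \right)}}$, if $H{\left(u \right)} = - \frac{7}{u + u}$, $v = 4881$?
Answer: $\frac{\sqrt{176793}}{6} \approx 70.078$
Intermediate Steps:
$S = -2$
$H{\left(u \right)} = - \frac{7}{2 u}$
$N{\left(d,B \right)} = \frac{281}{36} + \frac{d}{9}$ ($N{\left(d,B \right)} = 8 - \frac{- \frac{7}{2 \left(-2\right)} - d}{9} = 8 - \frac{\left(- \frac{7}{2}\right) \left(- \frac{1}{2}\right) - d}{9} = 8 - \frac{\frac{7}{4} - d}{9} = 8 + \left(- \frac{7}{36} + \frac{d}{9}\right) = \frac{281}{36} + \frac{d}{9}$)
$\sqrt{v + N{\left(199,158 \right)}} = \sqrt{4881 + \left(\frac{281}{36} + \frac{1}{9} \cdot 199\right)} = \sqrt{4881 + \left(\frac{281}{36} + \frac{199}{9}\right)} = \sqrt{4881 + \frac{359}{12}} = \sqrt{\frac{58931}{12}} = \frac{\sqrt{176793}}{6}$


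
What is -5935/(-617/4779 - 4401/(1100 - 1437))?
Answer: -1911690801/4164890 ≈ -459.00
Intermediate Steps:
-5935/(-617/4779 - 4401/(1100 - 1437)) = -5935/(-617*1/4779 - 4401/(-337)) = -5935/(-617/4779 - 4401*(-1/337)) = -5935/(-617/4779 + 4401/337) = -5935/20824450/1610523 = -5935*1610523/20824450 = -1911690801/4164890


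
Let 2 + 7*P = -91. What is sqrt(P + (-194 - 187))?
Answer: 2*I*sqrt(4830)/7 ≈ 19.857*I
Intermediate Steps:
P = -93/7 (P = -2/7 + (1/7)*(-91) = -2/7 - 13 = -93/7 ≈ -13.286)
sqrt(P + (-194 - 187)) = sqrt(-93/7 + (-194 - 187)) = sqrt(-93/7 - 381) = sqrt(-2760/7) = 2*I*sqrt(4830)/7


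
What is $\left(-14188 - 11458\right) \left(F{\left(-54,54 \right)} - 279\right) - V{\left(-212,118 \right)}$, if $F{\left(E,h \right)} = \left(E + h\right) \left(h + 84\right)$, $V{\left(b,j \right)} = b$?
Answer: $7155446$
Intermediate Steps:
$F{\left(E,h \right)} = \left(84 + h\right) \left(E + h\right)$ ($F{\left(E,h \right)} = \left(E + h\right) \left(84 + h\right) = \left(84 + h\right) \left(E + h\right)$)
$\left(-14188 - 11458\right) \left(F{\left(-54,54 \right)} - 279\right) - V{\left(-212,118 \right)} = \left(-14188 - 11458\right) \left(\left(54^{2} + 84 \left(-54\right) + 84 \cdot 54 - 2916\right) - 279\right) - -212 = - 25646 \left(\left(2916 - 4536 + 4536 - 2916\right) - 279\right) + 212 = - 25646 \left(0 - 279\right) + 212 = \left(-25646\right) \left(-279\right) + 212 = 7155234 + 212 = 7155446$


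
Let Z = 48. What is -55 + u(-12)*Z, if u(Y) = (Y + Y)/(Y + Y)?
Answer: -7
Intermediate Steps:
u(Y) = 1 (u(Y) = (2*Y)/((2*Y)) = (1/(2*Y))*(2*Y) = 1)
-55 + u(-12)*Z = -55 + 1*48 = -55 + 48 = -7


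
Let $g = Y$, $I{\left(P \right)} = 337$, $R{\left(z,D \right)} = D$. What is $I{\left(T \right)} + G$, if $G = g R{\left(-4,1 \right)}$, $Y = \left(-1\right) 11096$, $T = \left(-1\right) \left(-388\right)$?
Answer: $-10759$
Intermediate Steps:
$T = 388$
$Y = -11096$
$g = -11096$
$G = -11096$ ($G = \left(-11096\right) 1 = -11096$)
$I{\left(T \right)} + G = 337 - 11096 = -10759$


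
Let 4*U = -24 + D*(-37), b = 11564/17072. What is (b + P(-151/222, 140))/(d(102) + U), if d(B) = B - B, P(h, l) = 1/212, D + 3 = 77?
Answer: -77145/78096931 ≈ -0.00098781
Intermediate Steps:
D = 74 (D = -3 + 77 = 74)
P(h, l) = 1/212
b = 2891/4268 (b = 11564*(1/17072) = 2891/4268 ≈ 0.67737)
d(B) = 0
U = -1381/2 (U = (-24 + 74*(-37))/4 = (-24 - 2738)/4 = (¼)*(-2762) = -1381/2 ≈ -690.50)
(b + P(-151/222, 140))/(d(102) + U) = (2891/4268 + 1/212)/(0 - 1381/2) = 77145/(113102*(-1381/2)) = (77145/113102)*(-2/1381) = -77145/78096931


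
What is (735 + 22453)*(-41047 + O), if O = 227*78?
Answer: -541231108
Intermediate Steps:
O = 17706
(735 + 22453)*(-41047 + O) = (735 + 22453)*(-41047 + 17706) = 23188*(-23341) = -541231108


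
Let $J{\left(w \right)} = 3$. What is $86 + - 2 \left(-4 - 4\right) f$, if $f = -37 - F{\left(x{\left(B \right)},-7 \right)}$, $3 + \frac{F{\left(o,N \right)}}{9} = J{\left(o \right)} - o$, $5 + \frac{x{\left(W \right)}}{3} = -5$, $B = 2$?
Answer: $-4826$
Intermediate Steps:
$x{\left(W \right)} = -30$ ($x{\left(W \right)} = -15 + 3 \left(-5\right) = -15 - 15 = -30$)
$F{\left(o,N \right)} = - 9 o$ ($F{\left(o,N \right)} = -27 + 9 \left(3 - o\right) = -27 - \left(-27 + 9 o\right) = - 9 o$)
$f = -307$ ($f = -37 - \left(-9\right) \left(-30\right) = -37 - 270 = -307$)
$86 + - 2 \left(-4 - 4\right) f = 86 + - 2 \left(-4 - 4\right) \left(-307\right) = 86 + \left(-2\right) \left(-8\right) \left(-307\right) = 86 + 16 \left(-307\right) = 86 - 4912 = -4826$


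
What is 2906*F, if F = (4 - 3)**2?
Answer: 2906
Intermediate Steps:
F = 1 (F = 1**2 = 1)
2906*F = 2906*1 = 2906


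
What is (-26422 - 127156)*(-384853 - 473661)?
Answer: 131848863092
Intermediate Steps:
(-26422 - 127156)*(-384853 - 473661) = -153578*(-858514) = 131848863092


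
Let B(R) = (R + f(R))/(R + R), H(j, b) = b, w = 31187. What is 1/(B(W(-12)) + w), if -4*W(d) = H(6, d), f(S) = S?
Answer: 1/31188 ≈ 3.2064e-5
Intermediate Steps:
W(d) = -d/4
B(R) = 1 (B(R) = (R + R)/(R + R) = (2*R)/((2*R)) = (2*R)*(1/(2*R)) = 1)
1/(B(W(-12)) + w) = 1/(1 + 31187) = 1/31188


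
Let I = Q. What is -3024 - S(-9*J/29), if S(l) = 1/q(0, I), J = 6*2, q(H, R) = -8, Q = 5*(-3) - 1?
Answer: -24191/8 ≈ -3023.9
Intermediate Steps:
Q = -16 (Q = -15 - 1 = -16)
I = -16
J = 12
S(l) = -1/8 (S(l) = 1/(-8) = -1/8)
-3024 - S(-9*J/29) = -3024 - 1*(-1/8) = -3024 + 1/8 = -24191/8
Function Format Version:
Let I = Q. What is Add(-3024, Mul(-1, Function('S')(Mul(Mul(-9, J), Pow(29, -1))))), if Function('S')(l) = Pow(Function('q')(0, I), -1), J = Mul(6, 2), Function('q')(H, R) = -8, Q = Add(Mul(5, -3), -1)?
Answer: Rational(-24191, 8) ≈ -3023.9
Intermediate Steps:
Q = -16 (Q = Add(-15, -1) = -16)
I = -16
J = 12
Function('S')(l) = Rational(-1, 8) (Function('S')(l) = Pow(-8, -1) = Rational(-1, 8))
Add(-3024, Mul(-1, Function('S')(Mul(Mul(-9, J), Pow(29, -1))))) = Add(-3024, Mul(-1, Rational(-1, 8))) = Add(-3024, Rational(1, 8)) = Rational(-24191, 8)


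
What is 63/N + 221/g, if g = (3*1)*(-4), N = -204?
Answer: -955/51 ≈ -18.725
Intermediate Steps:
g = -12 (g = 3*(-4) = -12)
63/N + 221/g = 63/(-204) + 221/(-12) = 63*(-1/204) + 221*(-1/12) = -21/68 - 221/12 = -955/51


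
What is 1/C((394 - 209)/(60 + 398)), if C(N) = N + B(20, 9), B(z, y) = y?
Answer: 458/4307 ≈ 0.10634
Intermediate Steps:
C(N) = 9 + N (C(N) = N + 9 = 9 + N)
1/C((394 - 209)/(60 + 398)) = 1/(9 + (394 - 209)/(60 + 398)) = 1/(9 + 185/458) = 1/(4307/458) = 458/4307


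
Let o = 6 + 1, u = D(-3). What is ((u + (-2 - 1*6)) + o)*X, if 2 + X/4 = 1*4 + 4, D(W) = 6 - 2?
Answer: 72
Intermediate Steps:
D(W) = 4
u = 4
o = 7
X = 24 (X = -8 + 4*(1*4 + 4) = -8 + 4*(4 + 4) = -8 + 4*8 = -8 + 32 = 24)
((u + (-2 - 1*6)) + o)*X = ((4 + (-2 - 1*6)) + 7)*24 = ((4 + (-2 - 6)) + 7)*24 = ((4 - 8) + 7)*24 = (-4 + 7)*24 = 3*24 = 72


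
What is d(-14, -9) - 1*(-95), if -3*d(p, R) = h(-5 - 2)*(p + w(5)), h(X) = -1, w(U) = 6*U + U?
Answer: 102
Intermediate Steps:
w(U) = 7*U
d(p, R) = 35/3 + p/3 (d(p, R) = -(-1)*(p + 7*5)/3 = -(-1)*(p + 35)/3 = -(-1)*(35 + p)/3 = -(-35 - p)/3 = 35/3 + p/3)
d(-14, -9) - 1*(-95) = (35/3 + (⅓)*(-14)) - 1*(-95) = (35/3 - 14/3) + 95 = 7 + 95 = 102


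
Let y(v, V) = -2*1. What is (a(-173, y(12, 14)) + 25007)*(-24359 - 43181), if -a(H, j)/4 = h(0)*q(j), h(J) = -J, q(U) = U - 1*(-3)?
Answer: -1688972780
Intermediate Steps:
q(U) = 3 + U (q(U) = U + 3 = 3 + U)
y(v, V) = -2
a(H, j) = 0 (a(H, j) = -4*(-1*0)*(3 + j) = -0*(3 + j) = -4*0 = 0)
(a(-173, y(12, 14)) + 25007)*(-24359 - 43181) = (0 + 25007)*(-24359 - 43181) = 25007*(-67540) = -1688972780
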